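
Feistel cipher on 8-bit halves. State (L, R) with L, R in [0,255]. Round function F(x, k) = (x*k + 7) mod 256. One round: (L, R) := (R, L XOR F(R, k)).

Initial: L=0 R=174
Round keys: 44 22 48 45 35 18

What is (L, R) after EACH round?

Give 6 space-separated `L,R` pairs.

Answer: 174,239 239,63 63,56 56,224 224,159 159,213

Derivation:
Round 1 (k=44): L=174 R=239
Round 2 (k=22): L=239 R=63
Round 3 (k=48): L=63 R=56
Round 4 (k=45): L=56 R=224
Round 5 (k=35): L=224 R=159
Round 6 (k=18): L=159 R=213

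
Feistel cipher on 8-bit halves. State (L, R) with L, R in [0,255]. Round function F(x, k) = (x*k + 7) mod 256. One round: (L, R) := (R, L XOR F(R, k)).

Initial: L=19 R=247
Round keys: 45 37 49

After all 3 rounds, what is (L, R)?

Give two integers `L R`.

Round 1 (k=45): L=247 R=97
Round 2 (k=37): L=97 R=251
Round 3 (k=49): L=251 R=115

Answer: 251 115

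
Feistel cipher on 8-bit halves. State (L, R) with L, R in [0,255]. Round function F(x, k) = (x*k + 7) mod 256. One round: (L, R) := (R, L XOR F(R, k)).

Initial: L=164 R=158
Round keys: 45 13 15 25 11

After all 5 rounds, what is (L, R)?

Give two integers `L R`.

Answer: 241 110

Derivation:
Round 1 (k=45): L=158 R=105
Round 2 (k=13): L=105 R=194
Round 3 (k=15): L=194 R=12
Round 4 (k=25): L=12 R=241
Round 5 (k=11): L=241 R=110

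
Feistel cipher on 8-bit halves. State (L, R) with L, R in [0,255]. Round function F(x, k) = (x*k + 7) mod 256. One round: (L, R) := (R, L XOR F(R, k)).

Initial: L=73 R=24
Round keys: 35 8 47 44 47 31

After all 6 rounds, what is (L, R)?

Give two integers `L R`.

Round 1 (k=35): L=24 R=6
Round 2 (k=8): L=6 R=47
Round 3 (k=47): L=47 R=174
Round 4 (k=44): L=174 R=192
Round 5 (k=47): L=192 R=233
Round 6 (k=31): L=233 R=254

Answer: 233 254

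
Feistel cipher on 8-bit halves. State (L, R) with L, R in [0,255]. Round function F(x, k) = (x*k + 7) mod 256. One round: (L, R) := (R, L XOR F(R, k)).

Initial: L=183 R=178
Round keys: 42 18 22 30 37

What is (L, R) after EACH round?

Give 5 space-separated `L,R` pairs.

Answer: 178,140 140,109 109,233 233,56 56,246

Derivation:
Round 1 (k=42): L=178 R=140
Round 2 (k=18): L=140 R=109
Round 3 (k=22): L=109 R=233
Round 4 (k=30): L=233 R=56
Round 5 (k=37): L=56 R=246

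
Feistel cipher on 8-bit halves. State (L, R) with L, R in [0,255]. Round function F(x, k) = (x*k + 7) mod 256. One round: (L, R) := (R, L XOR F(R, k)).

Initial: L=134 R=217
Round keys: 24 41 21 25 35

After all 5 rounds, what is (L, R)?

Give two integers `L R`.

Answer: 165 35

Derivation:
Round 1 (k=24): L=217 R=217
Round 2 (k=41): L=217 R=17
Round 3 (k=21): L=17 R=181
Round 4 (k=25): L=181 R=165
Round 5 (k=35): L=165 R=35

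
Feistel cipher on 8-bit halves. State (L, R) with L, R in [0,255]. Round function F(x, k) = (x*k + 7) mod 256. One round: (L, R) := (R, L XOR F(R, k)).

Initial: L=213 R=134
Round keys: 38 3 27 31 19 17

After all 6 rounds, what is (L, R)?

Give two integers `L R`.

Round 1 (k=38): L=134 R=62
Round 2 (k=3): L=62 R=71
Round 3 (k=27): L=71 R=186
Round 4 (k=31): L=186 R=202
Round 5 (k=19): L=202 R=191
Round 6 (k=17): L=191 R=124

Answer: 191 124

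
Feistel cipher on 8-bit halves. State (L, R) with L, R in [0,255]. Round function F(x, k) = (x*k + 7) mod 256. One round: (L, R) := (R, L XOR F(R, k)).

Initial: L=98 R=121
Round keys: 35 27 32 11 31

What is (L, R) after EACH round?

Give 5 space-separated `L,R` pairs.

Round 1 (k=35): L=121 R=240
Round 2 (k=27): L=240 R=46
Round 3 (k=32): L=46 R=55
Round 4 (k=11): L=55 R=74
Round 5 (k=31): L=74 R=202

Answer: 121,240 240,46 46,55 55,74 74,202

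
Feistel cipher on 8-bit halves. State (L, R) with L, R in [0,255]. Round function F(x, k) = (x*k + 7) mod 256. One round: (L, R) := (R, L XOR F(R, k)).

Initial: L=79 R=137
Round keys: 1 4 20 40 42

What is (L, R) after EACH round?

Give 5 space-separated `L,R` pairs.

Round 1 (k=1): L=137 R=223
Round 2 (k=4): L=223 R=10
Round 3 (k=20): L=10 R=16
Round 4 (k=40): L=16 R=141
Round 5 (k=42): L=141 R=57

Answer: 137,223 223,10 10,16 16,141 141,57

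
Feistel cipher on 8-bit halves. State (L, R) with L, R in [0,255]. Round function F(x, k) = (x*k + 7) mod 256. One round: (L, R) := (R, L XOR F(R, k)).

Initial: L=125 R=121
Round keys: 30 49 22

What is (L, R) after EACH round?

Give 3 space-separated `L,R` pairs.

Answer: 121,72 72,182 182,227

Derivation:
Round 1 (k=30): L=121 R=72
Round 2 (k=49): L=72 R=182
Round 3 (k=22): L=182 R=227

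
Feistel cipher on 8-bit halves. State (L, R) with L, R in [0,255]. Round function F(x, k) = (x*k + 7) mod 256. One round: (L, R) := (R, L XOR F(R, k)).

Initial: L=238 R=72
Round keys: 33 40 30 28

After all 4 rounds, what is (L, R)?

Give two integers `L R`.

Answer: 184 64

Derivation:
Round 1 (k=33): L=72 R=161
Round 2 (k=40): L=161 R=103
Round 3 (k=30): L=103 R=184
Round 4 (k=28): L=184 R=64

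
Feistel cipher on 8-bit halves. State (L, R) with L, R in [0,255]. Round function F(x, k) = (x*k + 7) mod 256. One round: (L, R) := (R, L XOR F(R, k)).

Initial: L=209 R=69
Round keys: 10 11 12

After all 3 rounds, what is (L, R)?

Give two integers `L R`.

Round 1 (k=10): L=69 R=104
Round 2 (k=11): L=104 R=58
Round 3 (k=12): L=58 R=215

Answer: 58 215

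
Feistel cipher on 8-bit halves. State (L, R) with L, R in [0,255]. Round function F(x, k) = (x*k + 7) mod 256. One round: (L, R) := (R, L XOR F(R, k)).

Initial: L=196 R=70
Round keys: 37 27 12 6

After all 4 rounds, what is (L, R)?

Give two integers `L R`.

Answer: 214 143

Derivation:
Round 1 (k=37): L=70 R=225
Round 2 (k=27): L=225 R=132
Round 3 (k=12): L=132 R=214
Round 4 (k=6): L=214 R=143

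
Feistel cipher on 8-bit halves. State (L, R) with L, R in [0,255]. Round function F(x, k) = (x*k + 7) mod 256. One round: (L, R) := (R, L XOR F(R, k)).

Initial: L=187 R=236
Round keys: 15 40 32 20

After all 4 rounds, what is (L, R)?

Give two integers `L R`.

Answer: 7 120

Derivation:
Round 1 (k=15): L=236 R=96
Round 2 (k=40): L=96 R=235
Round 3 (k=32): L=235 R=7
Round 4 (k=20): L=7 R=120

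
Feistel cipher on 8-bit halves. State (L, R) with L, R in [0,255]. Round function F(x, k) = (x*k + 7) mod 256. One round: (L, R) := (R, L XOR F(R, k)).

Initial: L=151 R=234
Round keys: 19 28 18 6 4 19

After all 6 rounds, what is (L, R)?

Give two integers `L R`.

Round 1 (k=19): L=234 R=242
Round 2 (k=28): L=242 R=149
Round 3 (k=18): L=149 R=115
Round 4 (k=6): L=115 R=44
Round 5 (k=4): L=44 R=196
Round 6 (k=19): L=196 R=191

Answer: 196 191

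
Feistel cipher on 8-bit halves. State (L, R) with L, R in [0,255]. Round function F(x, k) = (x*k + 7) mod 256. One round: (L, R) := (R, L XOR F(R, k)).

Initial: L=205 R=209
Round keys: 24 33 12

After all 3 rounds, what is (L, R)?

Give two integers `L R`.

Round 1 (k=24): L=209 R=82
Round 2 (k=33): L=82 R=72
Round 3 (k=12): L=72 R=53

Answer: 72 53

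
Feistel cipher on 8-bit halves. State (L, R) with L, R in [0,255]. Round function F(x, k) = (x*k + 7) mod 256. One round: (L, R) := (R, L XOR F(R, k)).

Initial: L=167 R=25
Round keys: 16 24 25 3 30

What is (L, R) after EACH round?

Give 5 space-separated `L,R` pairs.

Round 1 (k=16): L=25 R=48
Round 2 (k=24): L=48 R=158
Round 3 (k=25): L=158 R=69
Round 4 (k=3): L=69 R=72
Round 5 (k=30): L=72 R=50

Answer: 25,48 48,158 158,69 69,72 72,50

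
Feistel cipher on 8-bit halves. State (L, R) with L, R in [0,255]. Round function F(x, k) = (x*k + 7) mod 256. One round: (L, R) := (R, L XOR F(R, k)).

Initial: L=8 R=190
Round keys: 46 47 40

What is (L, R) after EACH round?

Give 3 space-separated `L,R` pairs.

Round 1 (k=46): L=190 R=35
Round 2 (k=47): L=35 R=202
Round 3 (k=40): L=202 R=180

Answer: 190,35 35,202 202,180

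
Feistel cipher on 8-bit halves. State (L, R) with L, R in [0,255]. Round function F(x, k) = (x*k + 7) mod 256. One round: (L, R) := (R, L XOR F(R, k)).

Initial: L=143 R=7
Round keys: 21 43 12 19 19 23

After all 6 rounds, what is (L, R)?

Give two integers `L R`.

Round 1 (k=21): L=7 R=21
Round 2 (k=43): L=21 R=137
Round 3 (k=12): L=137 R=102
Round 4 (k=19): L=102 R=16
Round 5 (k=19): L=16 R=81
Round 6 (k=23): L=81 R=94

Answer: 81 94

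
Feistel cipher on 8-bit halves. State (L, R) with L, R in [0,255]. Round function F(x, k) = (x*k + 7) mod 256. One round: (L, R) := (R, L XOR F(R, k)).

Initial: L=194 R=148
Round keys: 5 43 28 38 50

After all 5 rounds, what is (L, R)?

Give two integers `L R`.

Answer: 85 71

Derivation:
Round 1 (k=5): L=148 R=41
Round 2 (k=43): L=41 R=126
Round 3 (k=28): L=126 R=230
Round 4 (k=38): L=230 R=85
Round 5 (k=50): L=85 R=71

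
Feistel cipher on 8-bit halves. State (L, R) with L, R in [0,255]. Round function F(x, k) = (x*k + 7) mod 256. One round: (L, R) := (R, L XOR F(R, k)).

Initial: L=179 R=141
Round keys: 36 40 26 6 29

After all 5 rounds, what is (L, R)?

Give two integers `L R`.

Round 1 (k=36): L=141 R=104
Round 2 (k=40): L=104 R=202
Round 3 (k=26): L=202 R=227
Round 4 (k=6): L=227 R=147
Round 5 (k=29): L=147 R=77

Answer: 147 77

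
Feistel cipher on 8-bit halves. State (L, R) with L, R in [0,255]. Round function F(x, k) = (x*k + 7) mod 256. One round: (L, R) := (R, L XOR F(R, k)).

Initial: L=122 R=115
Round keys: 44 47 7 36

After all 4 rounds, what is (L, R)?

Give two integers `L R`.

Answer: 11 102

Derivation:
Round 1 (k=44): L=115 R=177
Round 2 (k=47): L=177 R=245
Round 3 (k=7): L=245 R=11
Round 4 (k=36): L=11 R=102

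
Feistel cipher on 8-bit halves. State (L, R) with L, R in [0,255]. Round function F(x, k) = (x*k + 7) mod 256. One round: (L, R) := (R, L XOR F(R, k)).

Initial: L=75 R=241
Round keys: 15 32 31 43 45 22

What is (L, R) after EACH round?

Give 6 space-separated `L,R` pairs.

Round 1 (k=15): L=241 R=109
Round 2 (k=32): L=109 R=86
Round 3 (k=31): L=86 R=28
Round 4 (k=43): L=28 R=237
Round 5 (k=45): L=237 R=172
Round 6 (k=22): L=172 R=34

Answer: 241,109 109,86 86,28 28,237 237,172 172,34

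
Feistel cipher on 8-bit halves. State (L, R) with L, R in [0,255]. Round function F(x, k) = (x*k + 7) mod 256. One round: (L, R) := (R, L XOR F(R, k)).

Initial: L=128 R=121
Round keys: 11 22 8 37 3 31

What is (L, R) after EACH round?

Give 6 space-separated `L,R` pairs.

Round 1 (k=11): L=121 R=186
Round 2 (k=22): L=186 R=122
Round 3 (k=8): L=122 R=109
Round 4 (k=37): L=109 R=178
Round 5 (k=3): L=178 R=112
Round 6 (k=31): L=112 R=37

Answer: 121,186 186,122 122,109 109,178 178,112 112,37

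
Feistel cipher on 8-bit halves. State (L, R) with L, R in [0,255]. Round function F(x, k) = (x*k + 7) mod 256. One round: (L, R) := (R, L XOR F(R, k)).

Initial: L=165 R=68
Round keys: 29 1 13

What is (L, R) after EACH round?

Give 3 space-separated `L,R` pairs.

Round 1 (k=29): L=68 R=30
Round 2 (k=1): L=30 R=97
Round 3 (k=13): L=97 R=234

Answer: 68,30 30,97 97,234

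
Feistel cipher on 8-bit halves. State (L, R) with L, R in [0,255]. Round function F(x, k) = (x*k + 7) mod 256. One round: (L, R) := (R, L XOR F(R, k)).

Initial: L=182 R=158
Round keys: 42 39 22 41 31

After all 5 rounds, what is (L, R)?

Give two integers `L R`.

Answer: 5 88

Derivation:
Round 1 (k=42): L=158 R=69
Round 2 (k=39): L=69 R=20
Round 3 (k=22): L=20 R=250
Round 4 (k=41): L=250 R=5
Round 5 (k=31): L=5 R=88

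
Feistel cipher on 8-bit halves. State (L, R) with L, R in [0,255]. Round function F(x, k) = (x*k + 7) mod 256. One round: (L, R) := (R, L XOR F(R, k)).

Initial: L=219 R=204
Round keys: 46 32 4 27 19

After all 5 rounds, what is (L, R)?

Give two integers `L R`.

Answer: 207 35

Derivation:
Round 1 (k=46): L=204 R=116
Round 2 (k=32): L=116 R=75
Round 3 (k=4): L=75 R=71
Round 4 (k=27): L=71 R=207
Round 5 (k=19): L=207 R=35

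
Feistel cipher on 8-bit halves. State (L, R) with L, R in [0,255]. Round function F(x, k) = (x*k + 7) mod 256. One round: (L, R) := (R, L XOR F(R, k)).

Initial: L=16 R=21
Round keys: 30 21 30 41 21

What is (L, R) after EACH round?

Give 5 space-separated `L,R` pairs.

Answer: 21,109 109,237 237,160 160,74 74,185

Derivation:
Round 1 (k=30): L=21 R=109
Round 2 (k=21): L=109 R=237
Round 3 (k=30): L=237 R=160
Round 4 (k=41): L=160 R=74
Round 5 (k=21): L=74 R=185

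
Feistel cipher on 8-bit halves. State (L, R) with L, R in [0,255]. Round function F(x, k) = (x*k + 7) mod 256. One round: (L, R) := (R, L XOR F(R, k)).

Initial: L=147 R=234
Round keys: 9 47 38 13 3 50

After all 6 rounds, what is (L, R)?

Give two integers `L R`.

Answer: 153 8

Derivation:
Round 1 (k=9): L=234 R=210
Round 2 (k=47): L=210 R=127
Round 3 (k=38): L=127 R=51
Round 4 (k=13): L=51 R=225
Round 5 (k=3): L=225 R=153
Round 6 (k=50): L=153 R=8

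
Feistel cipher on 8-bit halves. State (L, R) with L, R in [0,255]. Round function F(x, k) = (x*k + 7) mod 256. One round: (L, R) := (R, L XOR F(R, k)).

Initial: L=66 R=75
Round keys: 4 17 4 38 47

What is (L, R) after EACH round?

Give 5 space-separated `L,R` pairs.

Answer: 75,113 113,195 195,98 98,80 80,213

Derivation:
Round 1 (k=4): L=75 R=113
Round 2 (k=17): L=113 R=195
Round 3 (k=4): L=195 R=98
Round 4 (k=38): L=98 R=80
Round 5 (k=47): L=80 R=213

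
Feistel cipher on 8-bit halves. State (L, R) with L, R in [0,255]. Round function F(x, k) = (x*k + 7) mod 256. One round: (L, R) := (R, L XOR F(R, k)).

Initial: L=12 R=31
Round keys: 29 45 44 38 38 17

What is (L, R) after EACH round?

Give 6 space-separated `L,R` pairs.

Answer: 31,134 134,138 138,57 57,247 247,136 136,248

Derivation:
Round 1 (k=29): L=31 R=134
Round 2 (k=45): L=134 R=138
Round 3 (k=44): L=138 R=57
Round 4 (k=38): L=57 R=247
Round 5 (k=38): L=247 R=136
Round 6 (k=17): L=136 R=248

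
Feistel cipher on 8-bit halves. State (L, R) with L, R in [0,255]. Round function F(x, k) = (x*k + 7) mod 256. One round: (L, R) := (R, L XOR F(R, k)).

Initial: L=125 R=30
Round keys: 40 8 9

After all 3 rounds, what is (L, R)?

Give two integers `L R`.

Round 1 (k=40): L=30 R=202
Round 2 (k=8): L=202 R=73
Round 3 (k=9): L=73 R=82

Answer: 73 82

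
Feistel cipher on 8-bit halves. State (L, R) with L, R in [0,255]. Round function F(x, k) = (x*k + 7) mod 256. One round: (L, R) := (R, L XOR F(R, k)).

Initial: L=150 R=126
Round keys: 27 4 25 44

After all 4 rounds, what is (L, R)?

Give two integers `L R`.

Round 1 (k=27): L=126 R=199
Round 2 (k=4): L=199 R=93
Round 3 (k=25): L=93 R=219
Round 4 (k=44): L=219 R=246

Answer: 219 246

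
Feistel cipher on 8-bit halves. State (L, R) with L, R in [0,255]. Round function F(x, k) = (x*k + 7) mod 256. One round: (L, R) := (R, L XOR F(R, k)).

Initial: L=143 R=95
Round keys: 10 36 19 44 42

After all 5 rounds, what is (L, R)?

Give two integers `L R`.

Round 1 (k=10): L=95 R=50
Round 2 (k=36): L=50 R=80
Round 3 (k=19): L=80 R=197
Round 4 (k=44): L=197 R=179
Round 5 (k=42): L=179 R=160

Answer: 179 160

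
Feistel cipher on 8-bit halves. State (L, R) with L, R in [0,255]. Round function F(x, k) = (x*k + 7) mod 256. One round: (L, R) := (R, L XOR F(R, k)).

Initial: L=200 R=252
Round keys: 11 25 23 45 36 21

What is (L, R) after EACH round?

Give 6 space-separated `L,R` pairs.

Answer: 252,19 19,30 30,170 170,247 247,105 105,83

Derivation:
Round 1 (k=11): L=252 R=19
Round 2 (k=25): L=19 R=30
Round 3 (k=23): L=30 R=170
Round 4 (k=45): L=170 R=247
Round 5 (k=36): L=247 R=105
Round 6 (k=21): L=105 R=83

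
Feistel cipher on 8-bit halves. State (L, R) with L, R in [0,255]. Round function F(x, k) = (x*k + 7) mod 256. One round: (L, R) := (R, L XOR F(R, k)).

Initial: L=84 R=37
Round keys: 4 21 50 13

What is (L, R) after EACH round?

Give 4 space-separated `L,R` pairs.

Round 1 (k=4): L=37 R=207
Round 2 (k=21): L=207 R=39
Round 3 (k=50): L=39 R=106
Round 4 (k=13): L=106 R=78

Answer: 37,207 207,39 39,106 106,78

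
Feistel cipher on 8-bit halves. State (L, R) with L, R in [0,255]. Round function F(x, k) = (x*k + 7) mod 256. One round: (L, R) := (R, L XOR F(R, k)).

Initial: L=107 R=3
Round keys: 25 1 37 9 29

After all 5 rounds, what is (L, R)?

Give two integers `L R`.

Answer: 77 79

Derivation:
Round 1 (k=25): L=3 R=57
Round 2 (k=1): L=57 R=67
Round 3 (k=37): L=67 R=143
Round 4 (k=9): L=143 R=77
Round 5 (k=29): L=77 R=79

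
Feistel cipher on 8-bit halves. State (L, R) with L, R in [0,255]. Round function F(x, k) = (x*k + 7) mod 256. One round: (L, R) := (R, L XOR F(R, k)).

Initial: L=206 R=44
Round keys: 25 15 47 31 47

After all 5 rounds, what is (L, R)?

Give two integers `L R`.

Round 1 (k=25): L=44 R=157
Round 2 (k=15): L=157 R=22
Round 3 (k=47): L=22 R=140
Round 4 (k=31): L=140 R=237
Round 5 (k=47): L=237 R=6

Answer: 237 6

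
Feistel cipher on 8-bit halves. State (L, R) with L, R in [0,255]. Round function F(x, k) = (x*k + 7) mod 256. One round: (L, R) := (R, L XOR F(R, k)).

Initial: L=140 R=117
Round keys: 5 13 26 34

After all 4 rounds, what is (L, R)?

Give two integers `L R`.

Answer: 255 163

Derivation:
Round 1 (k=5): L=117 R=220
Round 2 (k=13): L=220 R=70
Round 3 (k=26): L=70 R=255
Round 4 (k=34): L=255 R=163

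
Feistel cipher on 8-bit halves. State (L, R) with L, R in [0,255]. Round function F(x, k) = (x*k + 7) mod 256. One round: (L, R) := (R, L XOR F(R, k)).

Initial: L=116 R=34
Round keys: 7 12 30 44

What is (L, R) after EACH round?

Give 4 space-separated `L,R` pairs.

Answer: 34,129 129,49 49,68 68,134

Derivation:
Round 1 (k=7): L=34 R=129
Round 2 (k=12): L=129 R=49
Round 3 (k=30): L=49 R=68
Round 4 (k=44): L=68 R=134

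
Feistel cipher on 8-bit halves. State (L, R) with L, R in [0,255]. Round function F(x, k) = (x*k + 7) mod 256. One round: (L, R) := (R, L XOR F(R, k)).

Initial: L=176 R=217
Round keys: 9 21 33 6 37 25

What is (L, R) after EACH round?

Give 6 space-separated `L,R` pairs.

Answer: 217,24 24,38 38,245 245,227 227,35 35,145

Derivation:
Round 1 (k=9): L=217 R=24
Round 2 (k=21): L=24 R=38
Round 3 (k=33): L=38 R=245
Round 4 (k=6): L=245 R=227
Round 5 (k=37): L=227 R=35
Round 6 (k=25): L=35 R=145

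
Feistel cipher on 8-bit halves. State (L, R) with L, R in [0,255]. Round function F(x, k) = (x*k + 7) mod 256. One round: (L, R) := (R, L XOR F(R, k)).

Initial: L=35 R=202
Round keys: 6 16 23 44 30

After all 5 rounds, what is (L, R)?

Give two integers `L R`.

Round 1 (k=6): L=202 R=224
Round 2 (k=16): L=224 R=205
Round 3 (k=23): L=205 R=146
Round 4 (k=44): L=146 R=210
Round 5 (k=30): L=210 R=49

Answer: 210 49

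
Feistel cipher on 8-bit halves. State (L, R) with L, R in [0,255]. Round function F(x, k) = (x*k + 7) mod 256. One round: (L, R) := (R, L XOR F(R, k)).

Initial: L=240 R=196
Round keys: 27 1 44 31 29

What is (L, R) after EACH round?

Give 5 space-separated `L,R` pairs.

Answer: 196,67 67,142 142,44 44,213 213,4

Derivation:
Round 1 (k=27): L=196 R=67
Round 2 (k=1): L=67 R=142
Round 3 (k=44): L=142 R=44
Round 4 (k=31): L=44 R=213
Round 5 (k=29): L=213 R=4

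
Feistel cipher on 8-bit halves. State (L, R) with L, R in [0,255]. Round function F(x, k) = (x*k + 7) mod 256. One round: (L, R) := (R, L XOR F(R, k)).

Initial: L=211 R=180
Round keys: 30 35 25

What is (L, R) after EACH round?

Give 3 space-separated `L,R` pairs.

Round 1 (k=30): L=180 R=204
Round 2 (k=35): L=204 R=95
Round 3 (k=25): L=95 R=130

Answer: 180,204 204,95 95,130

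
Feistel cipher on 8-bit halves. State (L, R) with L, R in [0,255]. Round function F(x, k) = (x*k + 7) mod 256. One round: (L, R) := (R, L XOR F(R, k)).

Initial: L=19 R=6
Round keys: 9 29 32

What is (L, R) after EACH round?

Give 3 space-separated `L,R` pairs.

Answer: 6,46 46,59 59,73

Derivation:
Round 1 (k=9): L=6 R=46
Round 2 (k=29): L=46 R=59
Round 3 (k=32): L=59 R=73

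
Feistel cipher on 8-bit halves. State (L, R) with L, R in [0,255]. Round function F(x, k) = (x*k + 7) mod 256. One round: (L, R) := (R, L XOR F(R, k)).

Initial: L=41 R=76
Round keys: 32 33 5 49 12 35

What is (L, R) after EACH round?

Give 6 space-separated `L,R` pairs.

Answer: 76,174 174,57 57,138 138,72 72,237 237,38

Derivation:
Round 1 (k=32): L=76 R=174
Round 2 (k=33): L=174 R=57
Round 3 (k=5): L=57 R=138
Round 4 (k=49): L=138 R=72
Round 5 (k=12): L=72 R=237
Round 6 (k=35): L=237 R=38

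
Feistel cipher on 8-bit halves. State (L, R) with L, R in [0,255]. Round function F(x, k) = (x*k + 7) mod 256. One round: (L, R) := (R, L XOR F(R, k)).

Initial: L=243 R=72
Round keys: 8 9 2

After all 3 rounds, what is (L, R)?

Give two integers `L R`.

Round 1 (k=8): L=72 R=180
Round 2 (k=9): L=180 R=19
Round 3 (k=2): L=19 R=153

Answer: 19 153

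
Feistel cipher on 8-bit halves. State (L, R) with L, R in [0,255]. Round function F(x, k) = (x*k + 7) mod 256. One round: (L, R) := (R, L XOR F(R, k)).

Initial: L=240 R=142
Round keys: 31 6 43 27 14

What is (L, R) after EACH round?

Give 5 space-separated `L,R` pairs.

Answer: 142,201 201,51 51,81 81,161 161,132

Derivation:
Round 1 (k=31): L=142 R=201
Round 2 (k=6): L=201 R=51
Round 3 (k=43): L=51 R=81
Round 4 (k=27): L=81 R=161
Round 5 (k=14): L=161 R=132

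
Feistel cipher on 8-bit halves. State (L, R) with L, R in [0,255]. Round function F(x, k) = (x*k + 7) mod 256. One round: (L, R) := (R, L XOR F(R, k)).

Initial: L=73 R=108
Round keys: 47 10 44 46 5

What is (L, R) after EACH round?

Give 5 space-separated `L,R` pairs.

Round 1 (k=47): L=108 R=146
Round 2 (k=10): L=146 R=215
Round 3 (k=44): L=215 R=105
Round 4 (k=46): L=105 R=50
Round 5 (k=5): L=50 R=104

Answer: 108,146 146,215 215,105 105,50 50,104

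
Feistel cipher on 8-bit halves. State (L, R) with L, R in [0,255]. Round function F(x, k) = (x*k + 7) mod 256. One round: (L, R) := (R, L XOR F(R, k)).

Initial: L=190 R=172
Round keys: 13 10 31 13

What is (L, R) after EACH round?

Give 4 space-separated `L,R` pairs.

Round 1 (k=13): L=172 R=125
Round 2 (k=10): L=125 R=69
Round 3 (k=31): L=69 R=31
Round 4 (k=13): L=31 R=223

Answer: 172,125 125,69 69,31 31,223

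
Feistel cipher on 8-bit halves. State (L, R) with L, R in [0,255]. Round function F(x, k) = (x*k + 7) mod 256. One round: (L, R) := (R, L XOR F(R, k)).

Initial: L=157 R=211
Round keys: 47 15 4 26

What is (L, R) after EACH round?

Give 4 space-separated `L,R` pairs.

Round 1 (k=47): L=211 R=89
Round 2 (k=15): L=89 R=237
Round 3 (k=4): L=237 R=226
Round 4 (k=26): L=226 R=22

Answer: 211,89 89,237 237,226 226,22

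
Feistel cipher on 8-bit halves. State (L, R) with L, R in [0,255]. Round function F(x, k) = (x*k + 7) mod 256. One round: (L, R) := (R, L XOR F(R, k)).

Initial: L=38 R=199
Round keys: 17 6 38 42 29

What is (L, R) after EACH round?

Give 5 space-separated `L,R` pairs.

Answer: 199,24 24,80 80,255 255,141 141,255

Derivation:
Round 1 (k=17): L=199 R=24
Round 2 (k=6): L=24 R=80
Round 3 (k=38): L=80 R=255
Round 4 (k=42): L=255 R=141
Round 5 (k=29): L=141 R=255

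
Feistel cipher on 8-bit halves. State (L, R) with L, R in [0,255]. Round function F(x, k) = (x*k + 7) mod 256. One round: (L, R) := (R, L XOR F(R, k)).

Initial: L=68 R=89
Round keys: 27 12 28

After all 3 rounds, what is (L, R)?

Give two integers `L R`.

Round 1 (k=27): L=89 R=46
Round 2 (k=12): L=46 R=118
Round 3 (k=28): L=118 R=193

Answer: 118 193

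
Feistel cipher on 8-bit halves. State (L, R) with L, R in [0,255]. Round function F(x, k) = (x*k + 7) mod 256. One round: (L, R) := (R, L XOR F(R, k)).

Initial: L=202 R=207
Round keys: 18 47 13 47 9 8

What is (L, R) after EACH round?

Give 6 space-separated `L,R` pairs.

Answer: 207,95 95,183 183,13 13,221 221,193 193,210

Derivation:
Round 1 (k=18): L=207 R=95
Round 2 (k=47): L=95 R=183
Round 3 (k=13): L=183 R=13
Round 4 (k=47): L=13 R=221
Round 5 (k=9): L=221 R=193
Round 6 (k=8): L=193 R=210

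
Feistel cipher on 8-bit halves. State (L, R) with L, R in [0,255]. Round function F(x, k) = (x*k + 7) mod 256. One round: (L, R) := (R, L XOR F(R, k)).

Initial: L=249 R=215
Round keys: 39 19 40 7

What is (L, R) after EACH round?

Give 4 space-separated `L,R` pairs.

Round 1 (k=39): L=215 R=49
Round 2 (k=19): L=49 R=125
Round 3 (k=40): L=125 R=190
Round 4 (k=7): L=190 R=68

Answer: 215,49 49,125 125,190 190,68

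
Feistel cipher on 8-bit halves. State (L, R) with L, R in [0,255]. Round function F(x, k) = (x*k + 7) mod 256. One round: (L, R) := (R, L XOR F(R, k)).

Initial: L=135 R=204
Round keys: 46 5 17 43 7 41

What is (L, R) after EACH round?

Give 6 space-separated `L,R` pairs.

Answer: 204,40 40,3 3,18 18,14 14,123 123,180

Derivation:
Round 1 (k=46): L=204 R=40
Round 2 (k=5): L=40 R=3
Round 3 (k=17): L=3 R=18
Round 4 (k=43): L=18 R=14
Round 5 (k=7): L=14 R=123
Round 6 (k=41): L=123 R=180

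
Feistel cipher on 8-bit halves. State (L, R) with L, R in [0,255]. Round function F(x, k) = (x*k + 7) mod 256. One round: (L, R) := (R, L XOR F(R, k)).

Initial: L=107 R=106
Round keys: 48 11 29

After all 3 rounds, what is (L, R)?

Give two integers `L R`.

Round 1 (k=48): L=106 R=140
Round 2 (k=11): L=140 R=97
Round 3 (k=29): L=97 R=136

Answer: 97 136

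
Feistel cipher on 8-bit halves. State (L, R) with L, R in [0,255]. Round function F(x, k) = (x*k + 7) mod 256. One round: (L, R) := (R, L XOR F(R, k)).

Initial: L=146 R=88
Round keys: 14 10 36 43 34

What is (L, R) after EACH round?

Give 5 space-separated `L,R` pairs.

Round 1 (k=14): L=88 R=69
Round 2 (k=10): L=69 R=225
Round 3 (k=36): L=225 R=238
Round 4 (k=43): L=238 R=224
Round 5 (k=34): L=224 R=41

Answer: 88,69 69,225 225,238 238,224 224,41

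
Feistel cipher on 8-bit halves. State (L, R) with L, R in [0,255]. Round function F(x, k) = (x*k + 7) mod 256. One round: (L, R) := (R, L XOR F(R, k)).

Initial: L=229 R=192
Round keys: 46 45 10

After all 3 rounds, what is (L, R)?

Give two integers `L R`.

Answer: 129 115

Derivation:
Round 1 (k=46): L=192 R=98
Round 2 (k=45): L=98 R=129
Round 3 (k=10): L=129 R=115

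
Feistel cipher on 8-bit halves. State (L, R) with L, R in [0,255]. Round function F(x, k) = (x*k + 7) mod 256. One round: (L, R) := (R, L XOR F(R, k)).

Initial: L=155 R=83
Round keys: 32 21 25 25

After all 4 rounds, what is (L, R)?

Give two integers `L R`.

Round 1 (k=32): L=83 R=252
Round 2 (k=21): L=252 R=224
Round 3 (k=25): L=224 R=27
Round 4 (k=25): L=27 R=74

Answer: 27 74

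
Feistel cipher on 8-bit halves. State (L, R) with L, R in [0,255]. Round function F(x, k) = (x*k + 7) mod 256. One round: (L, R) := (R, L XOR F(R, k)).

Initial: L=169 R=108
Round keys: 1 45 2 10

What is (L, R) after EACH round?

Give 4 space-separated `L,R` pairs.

Round 1 (k=1): L=108 R=218
Round 2 (k=45): L=218 R=53
Round 3 (k=2): L=53 R=171
Round 4 (k=10): L=171 R=128

Answer: 108,218 218,53 53,171 171,128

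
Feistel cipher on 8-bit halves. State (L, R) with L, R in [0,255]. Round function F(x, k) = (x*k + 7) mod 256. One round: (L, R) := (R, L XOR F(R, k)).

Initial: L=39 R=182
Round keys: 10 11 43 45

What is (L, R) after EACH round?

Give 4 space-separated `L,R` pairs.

Round 1 (k=10): L=182 R=4
Round 2 (k=11): L=4 R=133
Round 3 (k=43): L=133 R=90
Round 4 (k=45): L=90 R=92

Answer: 182,4 4,133 133,90 90,92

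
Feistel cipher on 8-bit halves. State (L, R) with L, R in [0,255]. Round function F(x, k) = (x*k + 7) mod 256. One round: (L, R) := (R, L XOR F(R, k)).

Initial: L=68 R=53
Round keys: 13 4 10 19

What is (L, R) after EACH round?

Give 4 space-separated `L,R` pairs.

Round 1 (k=13): L=53 R=252
Round 2 (k=4): L=252 R=194
Round 3 (k=10): L=194 R=103
Round 4 (k=19): L=103 R=110

Answer: 53,252 252,194 194,103 103,110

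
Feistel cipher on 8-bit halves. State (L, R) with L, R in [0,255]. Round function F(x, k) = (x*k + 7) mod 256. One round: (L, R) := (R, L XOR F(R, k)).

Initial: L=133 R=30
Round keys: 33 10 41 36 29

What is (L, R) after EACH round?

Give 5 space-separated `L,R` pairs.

Answer: 30,96 96,217 217,168 168,126 126,229

Derivation:
Round 1 (k=33): L=30 R=96
Round 2 (k=10): L=96 R=217
Round 3 (k=41): L=217 R=168
Round 4 (k=36): L=168 R=126
Round 5 (k=29): L=126 R=229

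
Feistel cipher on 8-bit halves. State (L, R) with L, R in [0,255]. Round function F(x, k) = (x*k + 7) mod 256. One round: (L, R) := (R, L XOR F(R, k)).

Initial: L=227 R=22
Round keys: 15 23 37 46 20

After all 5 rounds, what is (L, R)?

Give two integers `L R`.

Answer: 204 131

Derivation:
Round 1 (k=15): L=22 R=178
Round 2 (k=23): L=178 R=19
Round 3 (k=37): L=19 R=116
Round 4 (k=46): L=116 R=204
Round 5 (k=20): L=204 R=131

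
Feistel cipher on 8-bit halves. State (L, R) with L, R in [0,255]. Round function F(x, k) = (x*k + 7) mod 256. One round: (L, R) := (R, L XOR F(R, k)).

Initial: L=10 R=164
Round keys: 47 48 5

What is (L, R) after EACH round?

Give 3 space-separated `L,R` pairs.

Round 1 (k=47): L=164 R=41
Round 2 (k=48): L=41 R=19
Round 3 (k=5): L=19 R=79

Answer: 164,41 41,19 19,79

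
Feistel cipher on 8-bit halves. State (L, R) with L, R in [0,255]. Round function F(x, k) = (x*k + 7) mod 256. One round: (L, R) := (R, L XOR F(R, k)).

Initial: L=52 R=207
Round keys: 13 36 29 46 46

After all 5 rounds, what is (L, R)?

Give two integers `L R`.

Round 1 (k=13): L=207 R=190
Round 2 (k=36): L=190 R=112
Round 3 (k=29): L=112 R=9
Round 4 (k=46): L=9 R=213
Round 5 (k=46): L=213 R=68

Answer: 213 68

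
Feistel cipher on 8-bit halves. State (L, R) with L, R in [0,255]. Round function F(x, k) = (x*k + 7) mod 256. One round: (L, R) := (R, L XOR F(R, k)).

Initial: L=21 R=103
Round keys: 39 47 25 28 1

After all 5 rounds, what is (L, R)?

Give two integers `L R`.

Answer: 142 212

Derivation:
Round 1 (k=39): L=103 R=173
Round 2 (k=47): L=173 R=173
Round 3 (k=25): L=173 R=65
Round 4 (k=28): L=65 R=142
Round 5 (k=1): L=142 R=212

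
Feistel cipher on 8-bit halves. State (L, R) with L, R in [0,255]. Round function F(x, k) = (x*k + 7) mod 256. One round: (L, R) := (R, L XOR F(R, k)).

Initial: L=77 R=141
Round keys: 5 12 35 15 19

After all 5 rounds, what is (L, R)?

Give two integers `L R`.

Round 1 (k=5): L=141 R=133
Round 2 (k=12): L=133 R=206
Round 3 (k=35): L=206 R=180
Round 4 (k=15): L=180 R=93
Round 5 (k=19): L=93 R=90

Answer: 93 90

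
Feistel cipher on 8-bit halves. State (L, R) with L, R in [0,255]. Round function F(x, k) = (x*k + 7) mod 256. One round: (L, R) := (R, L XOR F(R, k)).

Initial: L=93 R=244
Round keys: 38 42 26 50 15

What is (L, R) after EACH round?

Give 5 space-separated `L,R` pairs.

Answer: 244,98 98,239 239,47 47,218 218,226

Derivation:
Round 1 (k=38): L=244 R=98
Round 2 (k=42): L=98 R=239
Round 3 (k=26): L=239 R=47
Round 4 (k=50): L=47 R=218
Round 5 (k=15): L=218 R=226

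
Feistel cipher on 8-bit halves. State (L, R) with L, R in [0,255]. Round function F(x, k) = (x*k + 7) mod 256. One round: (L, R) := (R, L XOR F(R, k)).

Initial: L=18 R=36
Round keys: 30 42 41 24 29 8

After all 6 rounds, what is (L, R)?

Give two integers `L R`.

Round 1 (k=30): L=36 R=45
Round 2 (k=42): L=45 R=77
Round 3 (k=41): L=77 R=113
Round 4 (k=24): L=113 R=210
Round 5 (k=29): L=210 R=160
Round 6 (k=8): L=160 R=213

Answer: 160 213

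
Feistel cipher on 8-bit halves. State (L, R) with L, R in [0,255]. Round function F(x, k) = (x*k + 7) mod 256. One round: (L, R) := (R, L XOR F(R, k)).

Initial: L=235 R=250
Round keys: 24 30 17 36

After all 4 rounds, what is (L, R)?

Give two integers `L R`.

Answer: 144 242

Derivation:
Round 1 (k=24): L=250 R=156
Round 2 (k=30): L=156 R=181
Round 3 (k=17): L=181 R=144
Round 4 (k=36): L=144 R=242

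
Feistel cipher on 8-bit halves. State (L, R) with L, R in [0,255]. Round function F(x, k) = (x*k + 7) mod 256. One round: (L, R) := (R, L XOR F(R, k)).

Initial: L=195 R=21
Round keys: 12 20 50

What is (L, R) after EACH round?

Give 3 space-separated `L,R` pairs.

Round 1 (k=12): L=21 R=192
Round 2 (k=20): L=192 R=18
Round 3 (k=50): L=18 R=75

Answer: 21,192 192,18 18,75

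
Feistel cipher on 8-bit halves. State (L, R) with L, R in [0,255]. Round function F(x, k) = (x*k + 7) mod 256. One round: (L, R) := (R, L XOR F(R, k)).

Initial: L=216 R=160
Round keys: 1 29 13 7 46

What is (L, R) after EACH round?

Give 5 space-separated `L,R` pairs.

Round 1 (k=1): L=160 R=127
Round 2 (k=29): L=127 R=202
Round 3 (k=13): L=202 R=54
Round 4 (k=7): L=54 R=75
Round 5 (k=46): L=75 R=183

Answer: 160,127 127,202 202,54 54,75 75,183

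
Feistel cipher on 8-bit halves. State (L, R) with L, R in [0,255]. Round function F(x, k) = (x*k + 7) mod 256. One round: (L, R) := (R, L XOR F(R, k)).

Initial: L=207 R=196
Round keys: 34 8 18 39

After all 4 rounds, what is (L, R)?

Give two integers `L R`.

Round 1 (k=34): L=196 R=192
Round 2 (k=8): L=192 R=195
Round 3 (k=18): L=195 R=125
Round 4 (k=39): L=125 R=209

Answer: 125 209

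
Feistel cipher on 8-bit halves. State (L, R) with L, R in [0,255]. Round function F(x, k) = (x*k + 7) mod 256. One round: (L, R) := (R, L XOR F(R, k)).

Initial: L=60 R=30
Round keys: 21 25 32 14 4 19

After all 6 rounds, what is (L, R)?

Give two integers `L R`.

Round 1 (k=21): L=30 R=65
Round 2 (k=25): L=65 R=126
Round 3 (k=32): L=126 R=134
Round 4 (k=14): L=134 R=37
Round 5 (k=4): L=37 R=29
Round 6 (k=19): L=29 R=11

Answer: 29 11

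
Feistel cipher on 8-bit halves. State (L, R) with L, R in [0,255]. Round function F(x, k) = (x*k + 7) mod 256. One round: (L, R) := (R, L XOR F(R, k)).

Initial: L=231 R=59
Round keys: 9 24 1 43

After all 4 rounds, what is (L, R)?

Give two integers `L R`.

Round 1 (k=9): L=59 R=253
Round 2 (k=24): L=253 R=132
Round 3 (k=1): L=132 R=118
Round 4 (k=43): L=118 R=93

Answer: 118 93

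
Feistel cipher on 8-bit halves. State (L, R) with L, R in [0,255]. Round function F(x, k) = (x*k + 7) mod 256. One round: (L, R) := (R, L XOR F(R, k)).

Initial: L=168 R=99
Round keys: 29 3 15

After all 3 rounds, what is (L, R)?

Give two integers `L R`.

Round 1 (k=29): L=99 R=150
Round 2 (k=3): L=150 R=170
Round 3 (k=15): L=170 R=107

Answer: 170 107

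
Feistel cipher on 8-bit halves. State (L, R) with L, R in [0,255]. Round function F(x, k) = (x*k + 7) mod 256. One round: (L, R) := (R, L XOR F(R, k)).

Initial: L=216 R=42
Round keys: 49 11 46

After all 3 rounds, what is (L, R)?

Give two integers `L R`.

Round 1 (k=49): L=42 R=201
Round 2 (k=11): L=201 R=128
Round 3 (k=46): L=128 R=206

Answer: 128 206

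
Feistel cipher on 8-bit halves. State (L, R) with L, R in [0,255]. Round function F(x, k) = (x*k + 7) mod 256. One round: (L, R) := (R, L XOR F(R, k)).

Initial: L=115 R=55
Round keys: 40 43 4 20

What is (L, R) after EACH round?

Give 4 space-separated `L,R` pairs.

Answer: 55,236 236,156 156,155 155,191

Derivation:
Round 1 (k=40): L=55 R=236
Round 2 (k=43): L=236 R=156
Round 3 (k=4): L=156 R=155
Round 4 (k=20): L=155 R=191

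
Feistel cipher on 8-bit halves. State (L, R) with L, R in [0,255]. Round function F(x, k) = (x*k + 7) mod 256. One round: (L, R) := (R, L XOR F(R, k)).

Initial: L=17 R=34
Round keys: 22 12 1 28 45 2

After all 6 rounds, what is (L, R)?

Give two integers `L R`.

Round 1 (k=22): L=34 R=226
Round 2 (k=12): L=226 R=189
Round 3 (k=1): L=189 R=38
Round 4 (k=28): L=38 R=146
Round 5 (k=45): L=146 R=151
Round 6 (k=2): L=151 R=167

Answer: 151 167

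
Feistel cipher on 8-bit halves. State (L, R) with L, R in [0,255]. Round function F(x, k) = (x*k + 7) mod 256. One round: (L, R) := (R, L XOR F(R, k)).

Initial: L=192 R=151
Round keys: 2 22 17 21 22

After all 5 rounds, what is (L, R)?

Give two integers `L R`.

Answer: 17 33

Derivation:
Round 1 (k=2): L=151 R=245
Round 2 (k=22): L=245 R=130
Round 3 (k=17): L=130 R=92
Round 4 (k=21): L=92 R=17
Round 5 (k=22): L=17 R=33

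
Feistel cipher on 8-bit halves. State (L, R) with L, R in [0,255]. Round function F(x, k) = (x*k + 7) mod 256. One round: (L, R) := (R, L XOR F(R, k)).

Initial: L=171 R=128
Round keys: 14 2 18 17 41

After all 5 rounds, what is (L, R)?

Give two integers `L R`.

Answer: 111 215

Derivation:
Round 1 (k=14): L=128 R=172
Round 2 (k=2): L=172 R=223
Round 3 (k=18): L=223 R=25
Round 4 (k=17): L=25 R=111
Round 5 (k=41): L=111 R=215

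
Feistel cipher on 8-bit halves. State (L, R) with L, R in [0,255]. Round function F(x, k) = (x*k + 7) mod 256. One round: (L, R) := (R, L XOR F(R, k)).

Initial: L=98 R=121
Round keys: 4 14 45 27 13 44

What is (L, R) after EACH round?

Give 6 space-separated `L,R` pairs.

Round 1 (k=4): L=121 R=137
Round 2 (k=14): L=137 R=252
Round 3 (k=45): L=252 R=218
Round 4 (k=27): L=218 R=249
Round 5 (k=13): L=249 R=118
Round 6 (k=44): L=118 R=182

Answer: 121,137 137,252 252,218 218,249 249,118 118,182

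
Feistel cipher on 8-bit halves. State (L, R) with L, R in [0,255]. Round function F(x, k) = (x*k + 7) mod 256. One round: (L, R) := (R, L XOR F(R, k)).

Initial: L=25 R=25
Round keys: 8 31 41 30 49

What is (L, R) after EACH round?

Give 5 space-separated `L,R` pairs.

Round 1 (k=8): L=25 R=214
Round 2 (k=31): L=214 R=232
Round 3 (k=41): L=232 R=249
Round 4 (k=30): L=249 R=221
Round 5 (k=49): L=221 R=173

Answer: 25,214 214,232 232,249 249,221 221,173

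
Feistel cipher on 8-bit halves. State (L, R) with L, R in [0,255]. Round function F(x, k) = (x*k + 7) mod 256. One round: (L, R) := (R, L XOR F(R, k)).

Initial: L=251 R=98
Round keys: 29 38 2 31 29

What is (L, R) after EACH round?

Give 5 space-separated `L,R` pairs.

Answer: 98,218 218,1 1,211 211,149 149,59

Derivation:
Round 1 (k=29): L=98 R=218
Round 2 (k=38): L=218 R=1
Round 3 (k=2): L=1 R=211
Round 4 (k=31): L=211 R=149
Round 5 (k=29): L=149 R=59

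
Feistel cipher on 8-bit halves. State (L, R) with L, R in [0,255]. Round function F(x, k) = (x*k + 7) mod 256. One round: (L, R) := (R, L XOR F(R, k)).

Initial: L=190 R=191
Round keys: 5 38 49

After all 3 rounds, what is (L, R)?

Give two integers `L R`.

Round 1 (k=5): L=191 R=124
Round 2 (k=38): L=124 R=208
Round 3 (k=49): L=208 R=171

Answer: 208 171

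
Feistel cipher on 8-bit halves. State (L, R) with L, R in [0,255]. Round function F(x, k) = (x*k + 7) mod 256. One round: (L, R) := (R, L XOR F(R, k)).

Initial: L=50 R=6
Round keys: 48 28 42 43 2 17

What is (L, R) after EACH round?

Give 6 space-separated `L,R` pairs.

Answer: 6,21 21,85 85,236 236,254 254,239 239,24

Derivation:
Round 1 (k=48): L=6 R=21
Round 2 (k=28): L=21 R=85
Round 3 (k=42): L=85 R=236
Round 4 (k=43): L=236 R=254
Round 5 (k=2): L=254 R=239
Round 6 (k=17): L=239 R=24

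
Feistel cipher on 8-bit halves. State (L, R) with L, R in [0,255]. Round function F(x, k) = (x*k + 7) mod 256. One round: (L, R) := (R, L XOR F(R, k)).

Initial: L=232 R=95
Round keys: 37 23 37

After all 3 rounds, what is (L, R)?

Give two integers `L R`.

Round 1 (k=37): L=95 R=42
Round 2 (k=23): L=42 R=146
Round 3 (k=37): L=146 R=11

Answer: 146 11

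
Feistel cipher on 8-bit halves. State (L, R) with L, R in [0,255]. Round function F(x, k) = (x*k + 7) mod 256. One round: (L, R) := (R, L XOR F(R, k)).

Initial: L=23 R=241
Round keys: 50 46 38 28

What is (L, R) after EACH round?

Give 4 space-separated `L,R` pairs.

Answer: 241,14 14,122 122,45 45,137

Derivation:
Round 1 (k=50): L=241 R=14
Round 2 (k=46): L=14 R=122
Round 3 (k=38): L=122 R=45
Round 4 (k=28): L=45 R=137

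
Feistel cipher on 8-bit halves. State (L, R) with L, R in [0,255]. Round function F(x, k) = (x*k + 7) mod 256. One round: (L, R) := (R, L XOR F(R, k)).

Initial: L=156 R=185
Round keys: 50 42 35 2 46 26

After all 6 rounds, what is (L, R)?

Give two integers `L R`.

Answer: 243 222

Derivation:
Round 1 (k=50): L=185 R=181
Round 2 (k=42): L=181 R=0
Round 3 (k=35): L=0 R=178
Round 4 (k=2): L=178 R=107
Round 5 (k=46): L=107 R=243
Round 6 (k=26): L=243 R=222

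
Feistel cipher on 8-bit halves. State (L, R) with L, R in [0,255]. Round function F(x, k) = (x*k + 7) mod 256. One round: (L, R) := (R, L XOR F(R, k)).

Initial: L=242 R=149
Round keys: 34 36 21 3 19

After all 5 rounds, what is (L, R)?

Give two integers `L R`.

Answer: 191 114

Derivation:
Round 1 (k=34): L=149 R=35
Round 2 (k=36): L=35 R=102
Round 3 (k=21): L=102 R=70
Round 4 (k=3): L=70 R=191
Round 5 (k=19): L=191 R=114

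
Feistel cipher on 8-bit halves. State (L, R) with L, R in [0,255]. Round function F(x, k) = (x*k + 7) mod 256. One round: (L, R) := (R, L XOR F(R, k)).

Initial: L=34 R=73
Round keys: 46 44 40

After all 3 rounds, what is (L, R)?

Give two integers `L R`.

Round 1 (k=46): L=73 R=7
Round 2 (k=44): L=7 R=114
Round 3 (k=40): L=114 R=208

Answer: 114 208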